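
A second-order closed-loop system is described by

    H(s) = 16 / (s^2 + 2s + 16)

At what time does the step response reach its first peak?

t_p ≈ 0.8112 s

Comparing s^2 + 2s + 16 to s^2 + 2ζωₙs + ωₙ²: ωₙ = 4 rad/s and ζ = 2/(2·4) = 0.25.
ζωₙ = 2/2 = 1, so ω_d = ωₙ√(1−ζ²) = √(ωₙ² − (ζωₙ)²) = √(16 − 1²) = √15 ≈ 3.873 rad/s.
t_p = π/ω_d = π/3.873 ≈ 0.8112 s.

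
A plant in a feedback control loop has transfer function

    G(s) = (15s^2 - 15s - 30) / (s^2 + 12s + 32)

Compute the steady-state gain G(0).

Set s = 0: G(0) = (-30) / (32) = -15/16.

G(0) = -15/16 ≈ -0.9375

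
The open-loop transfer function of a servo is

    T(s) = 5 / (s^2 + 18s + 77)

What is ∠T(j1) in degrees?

At s = j1: numerator = 5, denominator = 76 + j18.
∠T = ∠num − ∠den = 0° − (13.325°) = -13.32°.

∠T(j1) ≈ -13.32°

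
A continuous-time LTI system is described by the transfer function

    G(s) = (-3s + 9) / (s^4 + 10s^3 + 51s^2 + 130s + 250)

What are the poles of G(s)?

s = -1 + 3j, -1 - 3j, -4 + 3j, -4 - 3j

The poles are the roots of the denominator s^4 + 10s^3 + 51s^2 + 130s + 250 = 0.
No real roots exist; factor into two real quadratics: (s^2 + 2s + 10)(s^2 + 8s + 25) = 0.
Each quadratic gives a conjugate pair via the quadratic formula.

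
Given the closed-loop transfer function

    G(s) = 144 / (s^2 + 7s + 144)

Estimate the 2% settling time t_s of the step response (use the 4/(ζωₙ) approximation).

Comparing s^2 + 7s + 144 to s^2 + 2ζωₙs + ωₙ²: ωₙ = 12 rad/s and ζ = 7/(2·12) ≈ 0.2917.
ζωₙ = 7/2 = 3.5, so t_s ≈ 4/(ζωₙ) = 4/3.5 ≈ 1.143 s.

t_s ≈ 1.143 s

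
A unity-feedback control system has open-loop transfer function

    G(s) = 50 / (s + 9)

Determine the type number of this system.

Type 0

The denominator has no factor of s at the origin — no free integrator — so this is a Type 0 system.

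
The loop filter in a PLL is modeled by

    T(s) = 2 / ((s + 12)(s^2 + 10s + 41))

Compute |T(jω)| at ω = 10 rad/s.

|T(j10)| ≈ 0.001103

Substitute s = j10: numerator = 2, denominator = -1708 + j610.
|T(j10)| = |2| / |-1708 + j610| = 2 / 1813.7 ≈ 0.001103.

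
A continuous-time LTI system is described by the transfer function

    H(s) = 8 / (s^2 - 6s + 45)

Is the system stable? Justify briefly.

unstable

The poles can be read from the denominator factors: s = 3 + 6j, 3 - 6j.
Since the pole(s) at s = 3 + 6j, 3 - 6j lie in the right half-plane, the system is unstable.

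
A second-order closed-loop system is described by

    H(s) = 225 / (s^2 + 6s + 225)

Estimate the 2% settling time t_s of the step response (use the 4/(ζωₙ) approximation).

Comparing s^2 + 6s + 225 to s^2 + 2ζωₙs + ωₙ²: ωₙ = 15 rad/s and ζ = 6/(2·15) = 0.2.
ζωₙ = 6/2 = 3, so t_s ≈ 4/(ζωₙ) = 4/3 ≈ 1.333 s.

t_s ≈ 1.333 s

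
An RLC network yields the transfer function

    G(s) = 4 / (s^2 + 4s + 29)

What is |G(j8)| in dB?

|G(j8)|_dB ≈ -21.5 dB

Substitute s = j8: numerator = 4, denominator = -35 + j32.
|G(j8)| = |4| / |-35 + j32| = 4 / 47.424 ≈ 0.08435.
In decibels: 20·log₁₀(0.08435) ≈ -21.5 dB.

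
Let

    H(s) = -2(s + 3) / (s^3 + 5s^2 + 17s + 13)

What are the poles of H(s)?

s = -2 ± 3j, -1

The poles are the roots of the denominator s^3 + 5s^2 + 17s + 13 = 0.
Trying s = -1: the polynomial evaluates to 0, so (s + 1) is a factor.
Dividing out leaves s^2 + 4s + 13 = 0.
The quadratic formula then gives s = -2 ± 3j.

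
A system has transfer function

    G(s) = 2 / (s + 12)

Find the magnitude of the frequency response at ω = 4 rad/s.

Substitute s = j4: numerator = 2, denominator = 12 + j4.
|G(j4)| = |2| / |12 + j4| = 2 / 12.649 ≈ 0.1581.

|G(j4)| ≈ 0.1581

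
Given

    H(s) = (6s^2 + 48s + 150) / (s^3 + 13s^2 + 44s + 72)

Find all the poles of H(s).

s = -9, -2 ± 2j

The poles are the roots of the denominator s^3 + 13s^2 + 44s + 72 = 0.
Trying s = -9: the polynomial evaluates to 0, so (s + 9) is a factor.
Dividing out leaves s^2 + 4s + 8 = 0.
The quadratic formula then gives s = -2 ± 2j.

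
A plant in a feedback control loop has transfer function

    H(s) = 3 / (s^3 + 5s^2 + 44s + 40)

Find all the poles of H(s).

s = -2 + 6j, -2 - 6j, -1

The poles are the roots of the denominator s^3 + 5s^2 + 44s + 40 = 0.
Trying s = -1: the polynomial evaluates to 0, so (s + 1) is a factor.
Dividing out leaves s^2 + 4s + 40 = 0.
The quadratic formula then gives s = -2 ± 6j.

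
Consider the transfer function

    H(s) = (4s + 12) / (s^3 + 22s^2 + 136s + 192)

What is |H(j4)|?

Substitute s = j4: numerator = 12 + j16, denominator = -160 + j480.
|H(j4)| = |12 + j16| / |-160 + j480| = 20 / 505.96 ≈ 0.03953.

|H(j4)| ≈ 0.03953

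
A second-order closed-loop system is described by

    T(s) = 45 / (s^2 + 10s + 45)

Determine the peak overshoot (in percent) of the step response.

%OS ≈ 2.98%

Comparing s^2 + 10s + 45 to s^2 + 2ζωₙs + ωₙ²: ωₙ = √45 ≈ 6.708 rad/s and ζ = 10/(2·√45) ≈ 0.7454.
%OS = 100·exp(−πζ/√(1−ζ²)) = 100·exp(−π·0.7454/√(1−0.7454²)) ≈ 2.98%.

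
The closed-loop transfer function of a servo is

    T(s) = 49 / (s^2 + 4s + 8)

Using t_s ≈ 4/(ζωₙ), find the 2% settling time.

Comparing s^2 + 4s + 8 to s^2 + 2ζωₙs + ωₙ²: ωₙ = √8 ≈ 2.828 rad/s and ζ = 4/(2·√8) ≈ 0.7071.
ζωₙ = 4/2 = 2, so t_s ≈ 4/(ζωₙ) = 4/2 = 2 s.

t_s ≈ 2 s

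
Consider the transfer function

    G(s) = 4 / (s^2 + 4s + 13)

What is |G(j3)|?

|G(j3)| ≈ 0.3162

Substitute s = j3: numerator = 4, denominator = 4 + j12.
|G(j3)| = |4| / |4 + j12| = 4 / 12.649 ≈ 0.3162.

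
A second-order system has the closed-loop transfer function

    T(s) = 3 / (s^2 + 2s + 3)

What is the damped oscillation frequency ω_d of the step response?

Comparing s^2 + 2s + 3 to s^2 + 2ζωₙs + ωₙ²: ωₙ = √3 ≈ 1.732 rad/s and ζ = 2/(2·√3) ≈ 0.5774.
ζωₙ = 2/2 = 1, so ω_d = ωₙ√(1−ζ²) = √(ωₙ² − (ζωₙ)²) = √(3 − 1²) = √2 ≈ 1.414 rad/s.

ω_d ≈ 1.414 rad/s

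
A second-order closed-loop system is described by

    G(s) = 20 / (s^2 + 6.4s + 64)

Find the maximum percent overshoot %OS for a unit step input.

Comparing s^2 + 6.4s + 64 to s^2 + 2ζωₙs + ωₙ²: ωₙ = 8 rad/s and ζ = 6.4/(2·8) = 0.4.
%OS = 100·exp(−πζ/√(1−ζ²)) = 100·exp(−π·0.4/√(1−0.4²)) ≈ 25.4%.

%OS ≈ 25.4%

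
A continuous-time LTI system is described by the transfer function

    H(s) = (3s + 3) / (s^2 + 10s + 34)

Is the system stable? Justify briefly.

The poles can be read from the denominator factors: s = -5 ± 3j.
Since all poles lie strictly in the left half-plane, the system is stable.

stable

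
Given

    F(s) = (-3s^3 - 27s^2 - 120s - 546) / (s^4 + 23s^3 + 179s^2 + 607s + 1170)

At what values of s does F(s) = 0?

s = -1 ± 5j, -7

Set the numerator to zero: -3s^3 - 27s^2 - 120s - 546 = 0, i.e. -3·(s^3 + 9s^2 + 40s + 182) = 0.
Factoring: (s^2 + 2s + 26)(s + 7) = 0.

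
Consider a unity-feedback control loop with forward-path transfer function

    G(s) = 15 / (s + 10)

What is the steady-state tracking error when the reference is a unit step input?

e_ss = 0.4000

G(s) has no poles at the origin.
This is a Type 0 system. Kp = lim_{s→0} G(s) = 15/10 = 3/2.
e_ss = 1/(1 + Kp) = 1/(1 + 3/2) = 2/5 ≈ 0.4000.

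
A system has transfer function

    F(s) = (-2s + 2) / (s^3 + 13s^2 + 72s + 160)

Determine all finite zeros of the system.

s = 1

Set the numerator to zero: -2s + 2 = 0, i.e. -2·(s - 1) = 0.
So s = 1.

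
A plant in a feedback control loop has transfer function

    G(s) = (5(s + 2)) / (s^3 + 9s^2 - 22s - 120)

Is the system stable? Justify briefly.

The denominator s^3 + 9s^2 - 22s - 120 factors as (s - 4)(s + 10)(s + 3), giving poles at s = 4, -10, -3.
Since the pole(s) at s = 4 lie in the right half-plane, the system is unstable.

unstable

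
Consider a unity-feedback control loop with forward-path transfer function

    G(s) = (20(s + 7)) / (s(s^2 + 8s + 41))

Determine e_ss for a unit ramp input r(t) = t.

G(s) has one pole at the origin.
This is a Type 1 system. Kv = lim_{s→0} s·G(s) = 140/41.
e_ss = 1/Kv = 1/(140/41) = 41/140 ≈ 0.2929.

e_ss = 0.2929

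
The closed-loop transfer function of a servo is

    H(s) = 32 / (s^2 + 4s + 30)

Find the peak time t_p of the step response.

Comparing s^2 + 4s + 30 to s^2 + 2ζωₙs + ωₙ²: ωₙ = √30 ≈ 5.477 rad/s and ζ = 4/(2·√30) ≈ 0.3651.
ζωₙ = 4/2 = 2, so ω_d = ωₙ√(1−ζ²) = √(ωₙ² − (ζωₙ)²) = √(30 − 2²) = √26 ≈ 5.099 rad/s.
t_p = π/ω_d = π/5.099 ≈ 0.6161 s.

t_p ≈ 0.6161 s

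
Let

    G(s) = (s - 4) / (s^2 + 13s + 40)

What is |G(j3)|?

|G(j3)| ≈ 0.1004

Substitute s = j3: numerator = -4 + j3, denominator = 31 + j39.
|G(j3)| = |-4 + j3| / |31 + j39| = 5 / 49.820 ≈ 0.1004.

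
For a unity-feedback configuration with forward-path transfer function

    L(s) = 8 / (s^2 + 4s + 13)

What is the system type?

The denominator has no factor of s at the origin — no free integrator — so this is a Type 0 system.

Type 0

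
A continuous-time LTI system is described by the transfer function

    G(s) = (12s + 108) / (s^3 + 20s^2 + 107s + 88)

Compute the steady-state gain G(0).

G(0) = 27/22 ≈ 1.227

Set s = 0: G(0) = (108) / (88) = 27/22.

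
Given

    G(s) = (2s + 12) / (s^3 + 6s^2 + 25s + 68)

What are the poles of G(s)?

s = -4, -1 ± 4j

The poles are the roots of the denominator s^3 + 6s^2 + 25s + 68 = 0.
Trying s = -4: the polynomial evaluates to 0, so (s + 4) is a factor.
Dividing out leaves s^2 + 2s + 17 = 0.
The quadratic formula then gives s = -1 ± 4j.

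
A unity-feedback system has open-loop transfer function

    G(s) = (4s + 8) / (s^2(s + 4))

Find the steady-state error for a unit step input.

e_ss = 0

G(s) has 2 poles at the origin.
This is a Type 2 system; for a step input the steady-state error is zero.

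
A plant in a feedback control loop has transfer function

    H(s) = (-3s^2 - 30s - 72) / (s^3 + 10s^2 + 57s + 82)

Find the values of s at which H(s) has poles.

The poles are the roots of the denominator s^3 + 10s^2 + 57s + 82 = 0.
Trying s = -2: the polynomial evaluates to 0, so (s + 2) is a factor.
Dividing out leaves s^2 + 8s + 41 = 0.
The quadratic formula then gives s = -4 ± 5j.

s = -4 ± 5j, -2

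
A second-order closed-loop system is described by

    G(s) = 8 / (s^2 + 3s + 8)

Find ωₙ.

ωₙ ≈ 2.828 rad/s

Compare the denominator to the standard form s^2 + 2ζωₙs + ωₙ².
ωₙ² = 8, so ωₙ = √8 ≈ 2.828 rad/s.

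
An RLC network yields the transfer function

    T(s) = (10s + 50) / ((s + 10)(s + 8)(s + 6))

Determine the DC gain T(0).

T(0) = 5/48 ≈ 0.1042

Set s = 0: T(0) = (50) / (480) = 5/48.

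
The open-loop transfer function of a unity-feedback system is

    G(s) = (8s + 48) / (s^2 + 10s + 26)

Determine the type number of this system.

The denominator has no factor of s at the origin — no free integrator — so this is a Type 0 system.

Type 0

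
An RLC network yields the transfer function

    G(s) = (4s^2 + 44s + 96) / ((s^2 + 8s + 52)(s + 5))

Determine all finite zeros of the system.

s = -3, -8

Set the numerator to zero: 4s^2 + 44s + 96 = 0, i.e. 4·(s^2 + 11s + 24) = 0.
Factoring: (s + 3)(s + 8) = 0.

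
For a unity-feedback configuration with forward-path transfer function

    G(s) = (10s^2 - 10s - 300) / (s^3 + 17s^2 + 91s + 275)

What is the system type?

The denominator has no factor of s at the origin — no free integrator — so this is a Type 0 system.

Type 0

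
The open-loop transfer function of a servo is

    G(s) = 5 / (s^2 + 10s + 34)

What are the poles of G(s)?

The poles are the roots of the denominator s^2 + 10s + 34 = 0.
Using the quadratic formula: s = (-10 ± √(-36))/2 = -5 ± 3j.

s = -5 ± 3j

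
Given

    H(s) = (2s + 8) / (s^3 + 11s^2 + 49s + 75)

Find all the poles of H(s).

s = -4 + 3j, -4 - 3j, -3

The poles are the roots of the denominator s^3 + 11s^2 + 49s + 75 = 0.
Trying s = -3: the polynomial evaluates to 0, so (s + 3) is a factor.
Dividing out leaves s^2 + 8s + 25 = 0.
The quadratic formula then gives s = -4 ± 3j.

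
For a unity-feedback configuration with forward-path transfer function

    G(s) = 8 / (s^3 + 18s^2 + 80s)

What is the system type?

Type 1

The denominator has 1 factor of s at the origin (free integrator), so this is a Type 1 system.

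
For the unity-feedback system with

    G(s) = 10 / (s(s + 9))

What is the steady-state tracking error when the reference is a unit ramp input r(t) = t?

G(s) has one pole at the origin.
This is a Type 1 system. Kv = lim_{s→0} s·G(s) = 10/9.
e_ss = 1/Kv = 1/(10/9) = 9/10 ≈ 0.9000.

e_ss = 0.9000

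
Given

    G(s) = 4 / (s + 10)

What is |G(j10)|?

Substitute s = j10: numerator = 4, denominator = 10 + j10.
|G(j10)| = |4| / |10 + j10| = 4 / 14.142 ≈ 0.2828.

|G(j10)| ≈ 0.2828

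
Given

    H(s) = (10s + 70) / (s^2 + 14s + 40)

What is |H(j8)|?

|H(j8)| ≈ 0.9281

Substitute s = j8: numerator = 70 + j80, denominator = -24 + j112.
|H(j8)| = |70 + j80| / |-24 + j112| = 106.30 / 114.54 ≈ 0.9281.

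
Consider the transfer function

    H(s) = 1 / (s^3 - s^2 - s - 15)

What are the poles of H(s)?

s = -1 ± 2j, 3

The poles are the roots of the denominator s^3 - s^2 - s - 15 = 0.
Trying s = 3: the polynomial evaluates to 0, so (s - 3) is a factor.
Dividing out leaves s^2 + 2s + 5 = 0.
The quadratic formula then gives s = -1 ± 2j.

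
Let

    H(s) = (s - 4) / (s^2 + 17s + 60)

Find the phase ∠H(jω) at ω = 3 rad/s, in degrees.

At s = j3: numerator = -4 + j3, denominator = 51 + j51.
∠H = ∠num − ∠den = 143.13° − (45°) = 98.13°.

∠H(j3) ≈ 98.13°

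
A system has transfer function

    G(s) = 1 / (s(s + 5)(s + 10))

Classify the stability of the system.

The poles can be read from the denominator factors: s = 0, -5, -10.
Since the simple pole(s) at s = 0 lie on the jω-axis with none in the right half-plane, the system is marginally stable.

marginally stable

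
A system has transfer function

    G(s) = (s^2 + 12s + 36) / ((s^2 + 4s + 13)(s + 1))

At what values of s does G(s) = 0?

Set the numerator to zero: s^2 + 12s + 36 = 0.
Factoring: (s + 6)^2 = 0.

s = -6, -6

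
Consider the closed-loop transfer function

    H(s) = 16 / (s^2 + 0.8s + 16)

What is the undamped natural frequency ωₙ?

Compare the denominator to the standard form s^2 + 2ζωₙs + ωₙ².
ωₙ² = 16, so ωₙ = 4 rad/s.

ωₙ = 4 rad/s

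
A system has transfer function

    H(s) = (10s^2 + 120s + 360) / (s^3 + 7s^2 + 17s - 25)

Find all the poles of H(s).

s = -4 + 3j, -4 - 3j, 1

The poles are the roots of the denominator s^3 + 7s^2 + 17s - 25 = 0.
Trying s = 1: the polynomial evaluates to 0, so (s - 1) is a factor.
Dividing out leaves s^2 + 8s + 25 = 0.
The quadratic formula then gives s = -4 ± 3j.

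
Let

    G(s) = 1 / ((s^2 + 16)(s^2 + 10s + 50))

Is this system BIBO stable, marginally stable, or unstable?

The poles can be read from the denominator factors: s = 4j, -4j, -5 + 5j, -5 - 5j.
Since the simple pole(s) at s = ±4j lie on the jω-axis with none in the right half-plane, the system is marginally stable.

marginally stable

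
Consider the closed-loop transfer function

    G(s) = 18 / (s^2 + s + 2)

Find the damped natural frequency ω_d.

Comparing s^2 + s + 2 to s^2 + 2ζωₙs + ωₙ²: ωₙ = √2 ≈ 1.414 rad/s and ζ = 1/(2·√2) ≈ 0.3536.
ζωₙ = 1/2 = 0.5, so ω_d = ωₙ√(1−ζ²) = √(ωₙ² − (ζωₙ)²) = √(2 − 0.5²) = √1.75 ≈ 1.323 rad/s.

ω_d ≈ 1.323 rad/s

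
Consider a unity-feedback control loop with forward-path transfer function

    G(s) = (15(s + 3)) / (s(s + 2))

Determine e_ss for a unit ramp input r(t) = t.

G(s) has one pole at the origin.
This is a Type 1 system. Kv = lim_{s→0} s·G(s) = 45/2.
e_ss = 1/Kv = 1/(45/2) = 2/45 ≈ 0.04444.

e_ss = 0.04444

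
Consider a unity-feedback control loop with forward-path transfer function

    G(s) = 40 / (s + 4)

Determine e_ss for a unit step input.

e_ss = 0.09091

G(s) has no poles at the origin.
This is a Type 0 system. Kp = lim_{s→0} G(s) = 40/4 = 10.
e_ss = 1/(1 + Kp) = 1/(1 + 10) = 1/11 ≈ 0.09091.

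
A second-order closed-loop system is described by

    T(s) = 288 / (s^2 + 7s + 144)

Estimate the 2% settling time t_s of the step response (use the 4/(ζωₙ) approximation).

Comparing s^2 + 7s + 144 to s^2 + 2ζωₙs + ωₙ²: ωₙ = 12 rad/s and ζ = 7/(2·12) ≈ 0.2917.
ζωₙ = 7/2 = 3.5, so t_s ≈ 4/(ζωₙ) = 4/3.5 ≈ 1.143 s.

t_s ≈ 1.143 s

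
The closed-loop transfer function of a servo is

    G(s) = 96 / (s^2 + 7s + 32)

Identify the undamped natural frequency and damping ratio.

Compare the denominator to the standard form s^2 + 2ζωₙs + ωₙ².
ωₙ² = 32, so ωₙ = √32 ≈ 5.657 rad/s.
2ζωₙ = 7, so ζ = 7/(2·√32) ≈ 0.6187.

ωₙ ≈ 5.657 rad/s, ζ ≈ 0.6187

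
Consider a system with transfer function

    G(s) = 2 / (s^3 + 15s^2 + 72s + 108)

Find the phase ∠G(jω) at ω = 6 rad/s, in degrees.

∠G(j6) ≈ -153.4°

At s = j6: numerator = 2, denominator = -432 + j216.
∠G = ∠num − ∠den = 0° − (153.43°) = -153.4°.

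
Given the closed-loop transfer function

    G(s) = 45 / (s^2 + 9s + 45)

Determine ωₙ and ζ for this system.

ωₙ ≈ 6.708 rad/s, ζ ≈ 0.6708

Compare the denominator to the standard form s^2 + 2ζωₙs + ωₙ².
ωₙ² = 45, so ωₙ = √45 ≈ 6.708 rad/s.
2ζωₙ = 9, so ζ = 9/(2·√45) ≈ 0.6708.
With ζ = 0.6708 the response is underdamped.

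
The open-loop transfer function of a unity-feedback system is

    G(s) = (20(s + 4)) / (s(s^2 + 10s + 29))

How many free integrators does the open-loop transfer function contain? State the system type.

The denominator has 1 factor of s at the origin (free integrator), so this is a Type 1 system.

Type 1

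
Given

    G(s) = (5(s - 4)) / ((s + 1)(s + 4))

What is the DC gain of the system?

G(0) = -5

At s = 0 each factor (s + a) contributes a and each (s^2 + bs + c) contributes c.
G(0) = 5·(-4) / ((1) · (4)) = -20/4 = -5.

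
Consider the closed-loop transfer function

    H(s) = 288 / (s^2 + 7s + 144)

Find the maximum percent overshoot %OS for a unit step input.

Comparing s^2 + 7s + 144 to s^2 + 2ζωₙs + ωₙ²: ωₙ = 12 rad/s and ζ = 7/(2·12) ≈ 0.2917.
%OS = 100·exp(−πζ/√(1−ζ²)) = 100·exp(−π·0.2917/√(1−0.2917²)) ≈ 38.4%.

%OS ≈ 38.4%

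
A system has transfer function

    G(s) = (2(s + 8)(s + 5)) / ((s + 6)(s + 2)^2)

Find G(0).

G(0) = 10/3 ≈ 3.333

At s = 0 each factor (s + a) contributes a and each (s^2 + bs + c) contributes c.
G(0) = 2·(8) · (5) / ((6) · (2) · (2)) = 80/24 = 10/3.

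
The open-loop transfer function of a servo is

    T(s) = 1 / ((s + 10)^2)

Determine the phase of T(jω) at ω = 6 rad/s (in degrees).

At s = j6: numerator = 1, denominator = 64 + j120.
∠T = ∠num − ∠den = 0° − (61.928°) = -61.93°.

∠T(j6) ≈ -61.93°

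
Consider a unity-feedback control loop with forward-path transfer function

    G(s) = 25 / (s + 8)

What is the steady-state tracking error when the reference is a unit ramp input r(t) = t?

G(s) has no poles at the origin.
This is a Type 0 system; Kv = lim_{s→0} s·G(s) = 0, so the steady-state error for a ramp input is infinite.

e_ss = ∞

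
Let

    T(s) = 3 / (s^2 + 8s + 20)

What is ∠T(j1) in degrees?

∠T(j1) ≈ -22.83°

At s = j1: numerator = 3, denominator = 19 + j8.
∠T = ∠num − ∠den = 0° − (22.834°) = -22.83°.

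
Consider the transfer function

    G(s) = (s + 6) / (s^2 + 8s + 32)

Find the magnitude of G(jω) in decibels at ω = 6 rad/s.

Substitute s = j6: numerator = 6 + j6, denominator = -4 + j48.
|G(j6)| = |6 + j6| / |-4 + j48| = 8.4853 / 48.166 ≈ 0.1762.
In decibels: 20·log₁₀(0.1762) ≈ -15.1 dB.

|G(j6)|_dB ≈ -15.1 dB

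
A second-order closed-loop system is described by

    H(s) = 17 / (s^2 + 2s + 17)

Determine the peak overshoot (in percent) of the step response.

%OS ≈ 45.6%

Comparing s^2 + 2s + 17 to s^2 + 2ζωₙs + ωₙ²: ωₙ = √17 ≈ 4.123 rad/s and ζ = 2/(2·√17) ≈ 0.2425.
%OS = 100·exp(−πζ/√(1−ζ²)) = 100·exp(−π·0.2425/√(1−0.2425²)) ≈ 45.6%.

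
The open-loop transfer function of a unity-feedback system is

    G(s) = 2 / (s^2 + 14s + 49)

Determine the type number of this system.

The denominator has no factor of s at the origin — no free integrator — so this is a Type 0 system.

Type 0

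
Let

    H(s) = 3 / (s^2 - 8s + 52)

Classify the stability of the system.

The poles can be read from the denominator factors: s = 4 ± 6j.
Since the pole(s) at s = 4 + 6j, 4 - 6j lie in the right half-plane, the system is unstable.

unstable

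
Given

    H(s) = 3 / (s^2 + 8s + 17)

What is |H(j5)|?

Substitute s = j5: numerator = 3, denominator = -8 + j40.
|H(j5)| = |3| / |-8 + j40| = 3 / 40.792 ≈ 0.07354.

|H(j5)| ≈ 0.07354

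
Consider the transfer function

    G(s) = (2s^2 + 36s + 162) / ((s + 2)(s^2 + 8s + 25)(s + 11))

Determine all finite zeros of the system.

s = -9, -9

Set the numerator to zero: 2s^2 + 36s + 162 = 0, i.e. 2·(s^2 + 18s + 81) = 0.
Factoring: (s + 9)^2 = 0.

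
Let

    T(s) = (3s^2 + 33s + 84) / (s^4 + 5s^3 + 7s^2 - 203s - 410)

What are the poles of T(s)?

s = 5, -2, -4 + 5j, -4 - 5j

The poles are the roots of the denominator s^4 + 5s^3 + 7s^2 - 203s - 410 = 0.
Trying s = 5: the polynomial evaluates to 0, so (s - 5) is a factor.
Dividing out leaves s^3 + 10s^2 + 57s + 82 = 0.
This factors further as (s + 2)(s^2 + 8s + 41) = 0.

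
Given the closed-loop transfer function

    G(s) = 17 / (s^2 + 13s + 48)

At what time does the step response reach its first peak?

t_p ≈ 1.310 s

Comparing s^2 + 13s + 48 to s^2 + 2ζωₙs + ωₙ²: ωₙ = √48 ≈ 6.928 rad/s and ζ = 13/(2·√48) ≈ 0.9382.
ζωₙ = 13/2 = 6.5, so ω_d = ωₙ√(1−ζ²) = √(ωₙ² − (ζωₙ)²) = √(48 − 6.5²) = √5.75 ≈ 2.398 rad/s.
t_p = π/ω_d = π/2.398 ≈ 1.310 s.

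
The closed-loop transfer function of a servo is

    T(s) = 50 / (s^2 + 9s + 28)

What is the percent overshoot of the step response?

%OS ≈ 0.623%

Comparing s^2 + 9s + 28 to s^2 + 2ζωₙs + ωₙ²: ωₙ = √28 ≈ 5.292 rad/s and ζ = 9/(2·√28) ≈ 0.8504.
%OS = 100·exp(−πζ/√(1−ζ²)) = 100·exp(−π·0.8504/√(1−0.8504²)) ≈ 0.623%.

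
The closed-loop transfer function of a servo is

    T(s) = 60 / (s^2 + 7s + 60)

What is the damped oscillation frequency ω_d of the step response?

Comparing s^2 + 7s + 60 to s^2 + 2ζωₙs + ωₙ²: ωₙ = √60 ≈ 7.746 rad/s and ζ = 7/(2·√60) ≈ 0.4518.
ζωₙ = 7/2 = 3.5, so ω_d = ωₙ√(1−ζ²) = √(ωₙ² − (ζωₙ)²) = √(60 − 3.5²) = √47.75 ≈ 6.910 rad/s.

ω_d ≈ 6.910 rad/s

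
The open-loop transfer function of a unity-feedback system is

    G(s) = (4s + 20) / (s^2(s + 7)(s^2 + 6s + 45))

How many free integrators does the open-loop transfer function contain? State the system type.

The denominator has 2 factors of s at the origin (free integrators), so this is a Type 2 system.

Type 2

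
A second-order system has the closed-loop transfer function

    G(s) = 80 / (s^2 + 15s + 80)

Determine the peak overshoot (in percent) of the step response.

%OS ≈ 0.795%

Comparing s^2 + 15s + 80 to s^2 + 2ζωₙs + ωₙ²: ωₙ = √80 ≈ 8.944 rad/s and ζ = 15/(2·√80) ≈ 0.8385.
%OS = 100·exp(−πζ/√(1−ζ²)) = 100·exp(−π·0.8385/√(1−0.8385²)) ≈ 0.795%.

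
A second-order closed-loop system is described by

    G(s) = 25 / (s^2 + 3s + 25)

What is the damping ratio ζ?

ζ = 0.3

Compare the denominator to the standard form s^2 + 2ζωₙs + ωₙ².
ωₙ² = 25, so ωₙ = 5 rad/s.
2ζωₙ = 3, so ζ = 3/(2·5) = 0.3.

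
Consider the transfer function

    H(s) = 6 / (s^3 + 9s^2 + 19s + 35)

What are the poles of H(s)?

The poles are the roots of the denominator s^3 + 9s^2 + 19s + 35 = 0.
Trying s = -7: the polynomial evaluates to 0, so (s + 7) is a factor.
Dividing out leaves s^2 + 2s + 5 = 0.
The quadratic formula then gives s = -1 ± 2j.

s = -1 ± 2j, -7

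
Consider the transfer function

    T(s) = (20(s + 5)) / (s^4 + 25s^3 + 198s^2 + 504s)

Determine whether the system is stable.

The denominator s^4 + 25s^3 + 198s^2 + 504s factors as s(s + 6)(s + 7)(s + 12), giving poles at s = 0, -6, -7, -12.
Since the simple pole(s) at s = 0 lie on the jω-axis with none in the right half-plane, the system is marginally stable.

marginally stable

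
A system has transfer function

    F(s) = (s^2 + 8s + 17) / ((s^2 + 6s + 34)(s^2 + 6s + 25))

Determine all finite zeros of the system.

Set the numerator to zero: s^2 + 8s + 17 = 0.
Factoring: (s^2 + 8s + 17) = 0.

s = -4 + j, -4 - j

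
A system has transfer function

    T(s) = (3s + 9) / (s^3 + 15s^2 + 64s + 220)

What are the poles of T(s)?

The poles are the roots of the denominator s^3 + 15s^2 + 64s + 220 = 0.
Trying s = -11: the polynomial evaluates to 0, so (s + 11) is a factor.
Dividing out leaves s^2 + 4s + 20 = 0.
The quadratic formula then gives s = -2 ± 4j.

s = -2 ± 4j, -11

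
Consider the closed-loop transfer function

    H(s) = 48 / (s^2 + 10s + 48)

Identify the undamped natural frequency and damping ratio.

Compare the denominator to the standard form s^2 + 2ζωₙs + ωₙ².
ωₙ² = 48, so ωₙ = √48 ≈ 6.928 rad/s.
2ζωₙ = 10, so ζ = 10/(2·√48) ≈ 0.7217.

ωₙ ≈ 6.928 rad/s, ζ ≈ 0.7217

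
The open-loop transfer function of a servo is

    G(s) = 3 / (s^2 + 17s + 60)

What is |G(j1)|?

Substitute s = j1: numerator = 3, denominator = 59 + j17.
|G(j1)| = |3| / |59 + j17| = 3 / 61.400 ≈ 0.04886.

|G(j1)| ≈ 0.04886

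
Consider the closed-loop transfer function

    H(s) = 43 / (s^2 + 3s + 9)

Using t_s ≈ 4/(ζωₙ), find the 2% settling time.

Comparing s^2 + 3s + 9 to s^2 + 2ζωₙs + ωₙ²: ωₙ = 3 rad/s and ζ = 3/(2·3) = 0.5.
ζωₙ = 3/2 = 1.5, so t_s ≈ 4/(ζωₙ) = 4/1.5 ≈ 2.667 s.

t_s ≈ 2.667 s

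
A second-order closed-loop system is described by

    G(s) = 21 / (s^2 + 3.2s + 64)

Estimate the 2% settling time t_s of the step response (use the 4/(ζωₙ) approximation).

t_s ≈ 2.500 s

Comparing s^2 + 3.2s + 64 to s^2 + 2ζωₙs + ωₙ²: ωₙ = 8 rad/s and ζ = 3.2/(2·8) = 0.2.
ζωₙ = 3.2/2 = 1.6, so t_s ≈ 4/(ζωₙ) = 4/1.6 = 2.500 s.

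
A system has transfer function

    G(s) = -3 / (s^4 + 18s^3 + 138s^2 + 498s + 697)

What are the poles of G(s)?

The poles are the roots of the denominator s^4 + 18s^3 + 138s^2 + 498s + 697 = 0.
No real roots exist; factor into two real quadratics: (s^2 + 10s + 41)(s^2 + 8s + 17) = 0.
Each quadratic gives a conjugate pair via the quadratic formula.

s = -5 ± 4j, -4 ± j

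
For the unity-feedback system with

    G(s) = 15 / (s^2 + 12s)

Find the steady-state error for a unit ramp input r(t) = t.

G(s) has one pole at the origin.
This is a Type 1 system. Kv = lim_{s→0} s·G(s) = 15/12 = 5/4.
e_ss = 1/Kv = 1/(5/4) = 4/5 ≈ 0.8000.

e_ss = 0.8000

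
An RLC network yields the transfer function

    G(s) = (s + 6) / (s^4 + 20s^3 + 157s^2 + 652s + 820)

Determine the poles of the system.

s = -4 ± 5j, -2, -10

The poles are the roots of the denominator s^4 + 20s^3 + 157s^2 + 652s + 820 = 0.
Trying s = -2: the polynomial evaluates to 0, so (s + 2) is a factor.
Dividing out leaves s^3 + 18s^2 + 121s + 410 = 0.
This factors further as (s^2 + 8s + 41)(s + 10) = 0.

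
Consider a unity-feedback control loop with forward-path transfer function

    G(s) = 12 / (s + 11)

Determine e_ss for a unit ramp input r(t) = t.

e_ss = ∞

G(s) has no poles at the origin.
This is a Type 0 system; Kv = lim_{s→0} s·G(s) = 0, so the steady-state error for a ramp input is infinite.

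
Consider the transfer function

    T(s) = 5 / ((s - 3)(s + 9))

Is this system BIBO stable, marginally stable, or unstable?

The poles can be read from the denominator factors: s = 3, -9.
Since the pole(s) at s = 3 lie in the right half-plane, the system is unstable.

unstable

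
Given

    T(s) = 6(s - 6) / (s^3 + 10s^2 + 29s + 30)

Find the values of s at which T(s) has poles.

The poles are the roots of the denominator s^3 + 10s^2 + 29s + 30 = 0.
Trying s = -6: the polynomial evaluates to 0, so (s + 6) is a factor.
Dividing out leaves s^2 + 4s + 5 = 0.
The quadratic formula then gives s = -2 ± 1j.

s = -2 ± j, -6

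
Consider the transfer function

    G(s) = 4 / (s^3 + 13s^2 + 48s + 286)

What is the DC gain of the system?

G(0) = 2/143 ≈ 0.01399

Set s = 0: G(0) = (4) / (286) = 2/143.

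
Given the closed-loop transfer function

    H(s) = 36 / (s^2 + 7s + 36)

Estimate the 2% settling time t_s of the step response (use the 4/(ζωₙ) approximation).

t_s ≈ 1.143 s

Comparing s^2 + 7s + 36 to s^2 + 2ζωₙs + ωₙ²: ωₙ = 6 rad/s and ζ = 7/(2·6) ≈ 0.5833.
ζωₙ = 7/2 = 3.5, so t_s ≈ 4/(ζωₙ) = 4/3.5 ≈ 1.143 s.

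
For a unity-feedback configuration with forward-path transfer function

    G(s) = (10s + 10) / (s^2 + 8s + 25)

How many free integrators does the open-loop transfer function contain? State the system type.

Type 0

The denominator has no factor of s at the origin — no free integrator — so this is a Type 0 system.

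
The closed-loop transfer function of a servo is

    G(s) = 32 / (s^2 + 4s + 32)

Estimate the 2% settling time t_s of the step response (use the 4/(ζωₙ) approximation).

Comparing s^2 + 4s + 32 to s^2 + 2ζωₙs + ωₙ²: ωₙ = √32 ≈ 5.657 rad/s and ζ = 4/(2·√32) ≈ 0.3536.
ζωₙ = 4/2 = 2, so t_s ≈ 4/(ζωₙ) = 4/2 = 2 s.

t_s ≈ 2 s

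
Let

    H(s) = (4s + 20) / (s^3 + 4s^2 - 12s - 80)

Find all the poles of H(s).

The poles are the roots of the denominator s^3 + 4s^2 - 12s - 80 = 0.
Trying s = 4: the polynomial evaluates to 0, so (s - 4) is a factor.
Dividing out leaves s^2 + 8s + 20 = 0.
The quadratic formula then gives s = -4 ± 2j.

s = -4 ± 2j, 4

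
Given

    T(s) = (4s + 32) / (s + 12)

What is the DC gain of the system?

T(0) = 8/3 ≈ 2.667

Set s = 0: T(0) = (32) / (12) = 8/3.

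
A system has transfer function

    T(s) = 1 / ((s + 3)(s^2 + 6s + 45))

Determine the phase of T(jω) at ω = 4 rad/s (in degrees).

At s = j4: numerator = 1, denominator = -9 + j188.
∠T = ∠num − ∠den = 0° − (92.741°) = -92.74°.

∠T(j4) ≈ -92.74°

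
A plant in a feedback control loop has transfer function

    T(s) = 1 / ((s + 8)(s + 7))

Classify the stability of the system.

The poles can be read from the denominator factors: s = -8, -7.
Since all poles lie strictly in the left half-plane, the system is stable.

stable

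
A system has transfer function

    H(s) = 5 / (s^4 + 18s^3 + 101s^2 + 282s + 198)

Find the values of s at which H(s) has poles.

s = -3 + 3j, -3 - 3j, -1, -11

The poles are the roots of the denominator s^4 + 18s^3 + 101s^2 + 282s + 198 = 0.
Trying s = -1: the polynomial evaluates to 0, so (s + 1) is a factor.
Dividing out leaves s^3 + 17s^2 + 84s + 198 = 0.
This factors further as (s^2 + 6s + 18)(s + 11) = 0.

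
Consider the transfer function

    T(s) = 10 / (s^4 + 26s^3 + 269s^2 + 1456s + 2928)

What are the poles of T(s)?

The poles are the roots of the denominator s^4 + 26s^3 + 269s^2 + 1456s + 2928 = 0.
Trying s = -12: the polynomial evaluates to 0, so (s + 12) is a factor.
Dividing out leaves s^3 + 14s^2 + 101s + 244 = 0.
This factors further as (s^2 + 10s + 61)(s + 4) = 0.

s = -12, -5 ± 6j, -4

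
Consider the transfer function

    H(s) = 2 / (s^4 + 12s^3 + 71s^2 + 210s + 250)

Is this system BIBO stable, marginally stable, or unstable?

The denominator s^4 + 12s^3 + 71s^2 + 210s + 250 factors as (s^2 + 6s + 25)(s^2 + 6s + 10), giving poles at s = -3 ± 4j, -3 ± j.
Since all poles lie strictly in the left half-plane, the system is stable.

stable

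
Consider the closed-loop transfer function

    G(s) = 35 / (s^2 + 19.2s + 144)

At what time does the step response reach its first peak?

t_p ≈ 0.4363 s

Comparing s^2 + 19.2s + 144 to s^2 + 2ζωₙs + ωₙ²: ωₙ = 12 rad/s and ζ = 19.2/(2·12) = 0.8.
ζωₙ = 19.2/2 = 9.6, so ω_d = ωₙ√(1−ζ²) = √(ωₙ² − (ζωₙ)²) = √(144 − 9.6²) = √51.84 = 7.200 rad/s.
t_p = π/ω_d = π/7.200 ≈ 0.4363 s.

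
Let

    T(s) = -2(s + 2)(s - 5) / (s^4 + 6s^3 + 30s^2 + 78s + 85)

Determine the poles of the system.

The poles are the roots of the denominator s^4 + 6s^3 + 30s^2 + 78s + 85 = 0.
No real roots exist; factor into two real quadratics: (s^2 + 4s + 5)(s^2 + 2s + 17) = 0.
Each quadratic gives a conjugate pair via the quadratic formula.

s = -2 + j, -2 - j, -1 + 4j, -1 - 4j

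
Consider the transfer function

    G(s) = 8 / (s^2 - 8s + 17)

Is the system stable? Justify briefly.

The denominator s^2 - 8s + 17 factors as (s^2 - 8s + 17), giving poles at s = 4 + j, 4 - j.
Since the pole(s) at s = 4 ± j lie in the right half-plane, the system is unstable.

unstable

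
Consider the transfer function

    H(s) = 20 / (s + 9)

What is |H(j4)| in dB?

Substitute s = j4: numerator = 20, denominator = 9 + j4.
|H(j4)| = |20| / |9 + j4| = 20 / 9.8489 ≈ 2.031.
In decibels: 20·log₁₀(2.031) ≈ 6.15 dB.

|H(j4)|_dB ≈ 6.15 dB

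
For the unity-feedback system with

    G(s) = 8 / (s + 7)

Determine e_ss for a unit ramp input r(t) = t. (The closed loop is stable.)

G(s) has no poles at the origin.
This is a Type 0 system; Kv = lim_{s→0} s·G(s) = 0, so the steady-state error for a ramp input is infinite.

e_ss = ∞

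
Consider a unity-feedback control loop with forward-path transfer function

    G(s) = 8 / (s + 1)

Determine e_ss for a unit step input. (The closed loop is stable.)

G(s) has no poles at the origin.
This is a Type 0 system. Kp = lim_{s→0} G(s) = 8/1.
e_ss = 1/(1 + Kp) = 1/(1 + 8) = 1/9 ≈ 0.1111.

e_ss = 0.1111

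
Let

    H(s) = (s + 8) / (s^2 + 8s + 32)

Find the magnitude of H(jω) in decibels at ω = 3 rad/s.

Substitute s = j3: numerator = 8 + j3, denominator = 23 + j24.
|H(j3)| = |8 + j3| / |23 + j24| = 8.5440 / 33.242 ≈ 0.2570.
In decibels: 20·log₁₀(0.2570) ≈ -11.8 dB.

|H(j3)|_dB ≈ -11.8 dB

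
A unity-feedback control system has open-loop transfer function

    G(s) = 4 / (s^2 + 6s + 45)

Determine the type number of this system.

The denominator has no factor of s at the origin — no free integrator — so this is a Type 0 system.

Type 0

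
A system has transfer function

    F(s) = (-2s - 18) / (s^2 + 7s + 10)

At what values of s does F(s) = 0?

s = -9

Set the numerator to zero: -2s - 18 = 0, i.e. -2·(s + 9) = 0.
So s = -9.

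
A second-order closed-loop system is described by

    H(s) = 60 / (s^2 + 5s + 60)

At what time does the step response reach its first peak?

t_p ≈ 0.4285 s

Comparing s^2 + 5s + 60 to s^2 + 2ζωₙs + ωₙ²: ωₙ = √60 ≈ 7.746 rad/s and ζ = 5/(2·√60) ≈ 0.3227.
ζωₙ = 5/2 = 2.5, so ω_d = ωₙ√(1−ζ²) = √(ωₙ² − (ζωₙ)²) = √(60 − 2.5²) = √53.75 ≈ 7.331 rad/s.
t_p = π/ω_d = π/7.331 ≈ 0.4285 s.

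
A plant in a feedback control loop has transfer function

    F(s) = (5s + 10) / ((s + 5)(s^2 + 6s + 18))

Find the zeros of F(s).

s = -2

Set the numerator to zero: 5s + 10 = 0, i.e. 5·(s + 2) = 0.
So s = -2.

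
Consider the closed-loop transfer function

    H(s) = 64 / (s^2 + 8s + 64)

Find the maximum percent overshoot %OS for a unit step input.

Comparing s^2 + 8s + 64 to s^2 + 2ζωₙs + ωₙ²: ωₙ = 8 rad/s and ζ = 8/(2·8) = 0.5.
%OS = 100·exp(−πζ/√(1−ζ²)) = 100·exp(−π·0.5/√(1−0.5²)) ≈ 16.3%.

%OS ≈ 16.3%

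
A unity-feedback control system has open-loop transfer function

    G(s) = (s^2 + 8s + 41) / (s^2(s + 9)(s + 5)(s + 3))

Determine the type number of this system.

The denominator has 2 factors of s at the origin (free integrators), so this is a Type 2 system.

Type 2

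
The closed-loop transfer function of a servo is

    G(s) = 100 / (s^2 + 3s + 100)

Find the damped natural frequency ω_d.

ω_d ≈ 9.887 rad/s

Comparing s^2 + 3s + 100 to s^2 + 2ζωₙs + ωₙ²: ωₙ = 10 rad/s and ζ = 3/(2·10) = 0.15.
ζωₙ = 3/2 = 1.5, so ω_d = ωₙ√(1−ζ²) = √(ωₙ² − (ζωₙ)²) = √(100 − 1.5²) = √97.75 ≈ 9.887 rad/s.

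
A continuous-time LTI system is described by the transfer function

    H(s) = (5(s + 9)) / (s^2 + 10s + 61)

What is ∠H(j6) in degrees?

∠H(j6) ≈ -33.69°

At s = j6: numerator = 45 + j30, denominator = 25 + j60.
∠H = ∠num − ∠den = 33.690° − (67.380°) = -33.69°.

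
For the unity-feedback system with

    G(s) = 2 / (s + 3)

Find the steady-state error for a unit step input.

e_ss = 0.6000

G(s) has no poles at the origin.
This is a Type 0 system. Kp = lim_{s→0} G(s) = 2/3.
e_ss = 1/(1 + Kp) = 1/(1 + 2/3) = 3/5 ≈ 0.6000.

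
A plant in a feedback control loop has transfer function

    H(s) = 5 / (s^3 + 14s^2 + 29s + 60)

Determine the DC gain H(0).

H(0) = 1/12 ≈ 0.08333

Set s = 0: H(0) = (5) / (60) = 1/12.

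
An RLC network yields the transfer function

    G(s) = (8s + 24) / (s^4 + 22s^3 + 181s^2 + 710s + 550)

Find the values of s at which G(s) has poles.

The poles are the roots of the denominator s^4 + 22s^3 + 181s^2 + 710s + 550 = 0.
Trying s = -11: the polynomial evaluates to 0, so (s + 11) is a factor.
Dividing out leaves s^3 + 11s^2 + 60s + 50 = 0.
This factors further as (s^2 + 10s + 50)(s + 1) = 0.

s = -5 + 5j, -5 - 5j, -11, -1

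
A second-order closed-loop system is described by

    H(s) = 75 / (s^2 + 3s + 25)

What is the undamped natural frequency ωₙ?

Compare the denominator to the standard form s^2 + 2ζωₙs + ωₙ².
ωₙ² = 25, so ωₙ = 5 rad/s.

ωₙ = 5 rad/s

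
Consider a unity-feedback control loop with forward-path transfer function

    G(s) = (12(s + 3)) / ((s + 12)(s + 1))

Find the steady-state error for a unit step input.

e_ss = 0.2500

G(s) has no poles at the origin.
This is a Type 0 system. Kp = lim_{s→0} G(s) = 36/12 = 3.
e_ss = 1/(1 + Kp) = 1/(1 + 3) = 1/4 ≈ 0.2500.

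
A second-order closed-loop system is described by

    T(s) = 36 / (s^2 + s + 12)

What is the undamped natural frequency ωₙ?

ωₙ ≈ 3.464 rad/s

Compare the denominator to the standard form s^2 + 2ζωₙs + ωₙ².
ωₙ² = 12, so ωₙ = √12 ≈ 3.464 rad/s.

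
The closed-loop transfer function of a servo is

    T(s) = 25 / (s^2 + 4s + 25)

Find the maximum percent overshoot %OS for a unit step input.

%OS ≈ 25.4%

Comparing s^2 + 4s + 25 to s^2 + 2ζωₙs + ωₙ²: ωₙ = 5 rad/s and ζ = 4/(2·5) = 0.4.
%OS = 100·exp(−πζ/√(1−ζ²)) = 100·exp(−π·0.4/√(1−0.4²)) ≈ 25.4%.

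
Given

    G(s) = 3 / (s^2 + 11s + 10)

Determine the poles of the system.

The poles are the roots of the denominator s^2 + 11s + 10 = 0.
Factoring: (s + 1)(s + 10) = 0, so s = -1 and s = -10.

s = -1, -10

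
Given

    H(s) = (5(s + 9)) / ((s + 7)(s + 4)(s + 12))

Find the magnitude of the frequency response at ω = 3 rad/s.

Substitute s = j3: numerator = 45 + j15, denominator = 129 + j453.
|H(j3)| = |45 + j15| / |129 + j453| = 47.434 / 471.01 ≈ 0.1007.

|H(j3)| ≈ 0.1007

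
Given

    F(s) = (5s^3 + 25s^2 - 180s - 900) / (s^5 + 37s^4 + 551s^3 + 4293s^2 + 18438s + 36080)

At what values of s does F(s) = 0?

Set the numerator to zero: 5s^3 + 25s^2 - 180s - 900 = 0, i.e. 5·(s^3 + 5s^2 - 36s - 180) = 0.
Factoring: (s + 5)(s - 6)(s + 6) = 0.

s = -5, 6, -6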